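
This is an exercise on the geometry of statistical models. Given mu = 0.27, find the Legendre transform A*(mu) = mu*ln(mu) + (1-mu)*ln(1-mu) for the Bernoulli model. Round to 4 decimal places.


Legendre transform for Bernoulli:
A*(mu) = mu*log(mu) + (1-mu)*log(1-mu).
mu = 0.27, 1-mu = 0.73.
mu*log(mu) = 0.27*log(0.27) = -0.35352.
(1-mu)*log(1-mu) = 0.73*log(0.73) = -0.229739.
A* = -0.35352 + -0.229739 = -0.5833

-0.5833


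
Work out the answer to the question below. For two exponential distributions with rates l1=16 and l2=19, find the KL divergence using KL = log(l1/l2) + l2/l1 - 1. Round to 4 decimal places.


KL divergence for exponential family:
KL = log(l1/l2) + l2/l1 - 1.
log(16/19) = -0.17185.
19/16 = 1.1875.
KL = -0.17185 + 1.1875 - 1 = 0.0156

0.0156


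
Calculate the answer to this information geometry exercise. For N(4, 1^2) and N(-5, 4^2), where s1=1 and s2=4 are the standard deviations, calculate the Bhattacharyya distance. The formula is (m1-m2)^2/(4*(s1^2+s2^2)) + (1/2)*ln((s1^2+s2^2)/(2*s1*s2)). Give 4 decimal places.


Bhattacharyya distance between two Gaussians:
DB = (m1-m2)^2/(4*(s1^2+s2^2)) + (1/2)*ln((s1^2+s2^2)/(2*s1*s2)).
(m1-m2)^2 = (9)^2 = 81.
s1^2+s2^2 = 1 + 16 = 17.
term1 = 81/68 = 1.191176.
term2 = 0.5*ln(17/8.0) = 0.376886.
DB = 1.191176 + 0.376886 = 1.5681

1.5681


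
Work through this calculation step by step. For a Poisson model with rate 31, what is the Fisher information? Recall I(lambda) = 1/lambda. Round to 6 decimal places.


Fisher information for Poisson: I(lambda) = 1/lambda.
lambda = 31.
I(lambda) = 1/31 = 0.032258

0.032258


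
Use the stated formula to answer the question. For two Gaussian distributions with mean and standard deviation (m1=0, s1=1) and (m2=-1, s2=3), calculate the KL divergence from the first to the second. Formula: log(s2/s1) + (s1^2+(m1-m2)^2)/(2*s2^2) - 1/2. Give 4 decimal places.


KL divergence between normal distributions:
KL = log(s2/s1) + (s1^2 + (m1-m2)^2)/(2*s2^2) - 1/2.
log(3/1) = 1.098612.
(1^2 + (0--1)^2)/(2*3^2) = (1 + 1)/18 = 0.111111.
KL = 1.098612 + 0.111111 - 0.5 = 0.7097

0.7097


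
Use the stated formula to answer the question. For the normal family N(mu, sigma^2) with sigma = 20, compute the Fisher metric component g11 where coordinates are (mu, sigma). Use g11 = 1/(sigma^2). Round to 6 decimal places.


For the 2-parameter normal family, the Fisher metric has:
  g11 = 1/sigma^2, g22 = 2/sigma^2.
sigma = 20, sigma^2 = 400.
g11 = 0.002500

0.002500


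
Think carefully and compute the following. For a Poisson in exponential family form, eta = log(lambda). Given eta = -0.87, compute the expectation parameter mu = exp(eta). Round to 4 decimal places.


Expectation parameter for Poisson exponential family:
mu = exp(eta).
eta = -0.87.
mu = exp(-0.87) = 0.4190

0.4190


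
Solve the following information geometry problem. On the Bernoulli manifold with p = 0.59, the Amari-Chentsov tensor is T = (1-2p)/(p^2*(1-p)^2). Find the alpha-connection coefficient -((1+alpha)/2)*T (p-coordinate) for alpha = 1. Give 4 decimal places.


Skewness (Amari-Chentsov) tensor: T = (1-2p)/(p^2*(1-p)^2).
p = 0.59, 1-2p = -0.18, p^2 = 0.3481, (1-p)^2 = 0.1681.
T = -0.18/(0.3481 * 0.1681) = -3.076102.
In the p-coordinate, Gamma^(alpha) = Gamma^(0) - (alpha/2)*T with Gamma^(0) = (1/2)*g'(p) = -T/2,
so Gamma^(alpha) = -((1+alpha)/2)*T.
alpha = 1, -(1+alpha)/2 = -1.0.
Gamma = -1.0 * -3.076102 = 3.0761

3.0761


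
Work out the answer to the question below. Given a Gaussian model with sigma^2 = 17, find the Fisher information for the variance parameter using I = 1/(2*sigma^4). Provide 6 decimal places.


Fisher information for variance: I(sigma^2) = 1/(2*sigma^4).
sigma^2 = 17, so sigma^4 = 289.
I = 1/(2*289) = 1/578 = 0.001730

0.001730


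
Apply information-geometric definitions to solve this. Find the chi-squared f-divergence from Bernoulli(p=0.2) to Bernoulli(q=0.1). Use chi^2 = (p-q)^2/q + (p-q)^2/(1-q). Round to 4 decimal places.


Chi-squared divergence between Bernoulli distributions:
chi^2 = (p-q)^2/q + (p-q)^2/(1-q).
p = 0.2, q = 0.1, p-q = 0.1.
(p-q)^2 = 0.01.
term1 = 0.01/0.1 = 0.1.
term2 = 0.01/0.9 = 0.011111.
chi^2 = 0.1 + 0.011111 = 0.1111

0.1111


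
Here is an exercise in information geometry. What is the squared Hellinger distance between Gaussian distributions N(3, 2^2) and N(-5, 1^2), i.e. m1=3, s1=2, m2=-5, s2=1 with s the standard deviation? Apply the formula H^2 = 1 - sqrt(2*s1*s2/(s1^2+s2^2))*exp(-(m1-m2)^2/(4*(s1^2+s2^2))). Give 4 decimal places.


Squared Hellinger distance for Gaussians:
H^2 = 1 - sqrt(2*s1*s2/(s1^2+s2^2)) * exp(-(m1-m2)^2/(4*(s1^2+s2^2))).
s1^2 = 4, s2^2 = 1, s1^2+s2^2 = 5.
sqrt(2*2*1/(5)) = 0.894427.
(m1-m2)^2 = (8)^2 = 64.
exp(-64/(4*5)) = exp(-3.2) = 0.040762.
H^2 = 1 - 0.894427*0.040762 = 0.9635

0.9635


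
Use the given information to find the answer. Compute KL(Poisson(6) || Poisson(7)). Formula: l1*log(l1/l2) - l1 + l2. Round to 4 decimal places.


KL divergence for Poisson:
KL = l1*log(l1/l2) - l1 + l2.
l1 = 6, l2 = 7.
log(6/7) = -0.154151.
l1*log(l1/l2) = 6 * -0.154151 = -0.924904.
KL = -0.924904 - 6 + 7 = 0.0751

0.0751


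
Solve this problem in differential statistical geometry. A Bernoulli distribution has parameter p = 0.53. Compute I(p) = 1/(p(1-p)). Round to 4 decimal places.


For Bernoulli(p), Fisher information is I(p) = 1/(p*(1-p)).
p = 0.53, 1-p = 0.47.
p*(1-p) = 0.2491.
I(p) = 1/0.2491 = 4.0145

4.0145


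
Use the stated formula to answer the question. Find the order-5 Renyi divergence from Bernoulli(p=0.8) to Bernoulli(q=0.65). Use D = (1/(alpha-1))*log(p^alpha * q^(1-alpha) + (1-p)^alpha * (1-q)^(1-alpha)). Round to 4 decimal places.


Renyi divergence of order alpha between Bernoulli distributions:
D = (1/(alpha-1))*log(p^alpha * q^(1-alpha) + (1-p)^alpha * (1-q)^(1-alpha)).
alpha = 5, p = 0.8, q = 0.65.
p^alpha * q^(1-alpha) = 0.8^5 * 0.65^-4 = 1.835678.
(1-p)^alpha * (1-q)^(1-alpha) = 0.2^5 * 0.35^-4 = 0.021324.
sum = 1.835678 + 0.021324 = 1.857002.
D = (1/4)*log(1.857002) = 0.1547

0.1547


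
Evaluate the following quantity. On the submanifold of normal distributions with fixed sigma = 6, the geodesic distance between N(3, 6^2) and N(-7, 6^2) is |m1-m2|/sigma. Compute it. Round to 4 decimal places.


On the fixed-variance normal subfamily, geodesic distance = |m1-m2|/sigma.
|3 - -7| = 10.
sigma = 6.
d = 10/6 = 1.6667

1.6667


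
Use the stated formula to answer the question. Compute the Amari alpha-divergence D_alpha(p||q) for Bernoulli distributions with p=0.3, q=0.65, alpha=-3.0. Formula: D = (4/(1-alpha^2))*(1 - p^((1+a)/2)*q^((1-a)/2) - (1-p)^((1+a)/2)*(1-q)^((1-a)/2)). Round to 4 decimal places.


Amari alpha-divergence:
D = (4/(1-alpha^2))*(1 - p^((1+a)/2)*q^((1-a)/2) - (1-p)^((1+a)/2)*(1-q)^((1-a)/2)).
alpha = -3.0, p = 0.3, q = 0.65.
e1 = (1+alpha)/2 = -1.0, e2 = (1-alpha)/2 = 2.0.
t1 = p^e1 * q^e2 = 0.3^-1.0 * 0.65^2.0 = 1.408333.
t2 = (1-p)^e1 * (1-q)^e2 = 0.7^-1.0 * 0.35^2.0 = 0.175.
4/(1-alpha^2) = -0.5.
D = -0.5*(1 - 1.408333 - 0.175) = 0.2917

0.2917


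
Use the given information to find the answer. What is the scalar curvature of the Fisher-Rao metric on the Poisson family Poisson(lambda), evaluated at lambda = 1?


This family has a single free parameter, so its statistical manifold
is 1-dimensional. The Riemann curvature tensor of any 1-dimensional
Riemannian manifold vanishes identically, so R = 0.

0


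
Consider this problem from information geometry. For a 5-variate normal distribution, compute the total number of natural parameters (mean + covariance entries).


Exponential family dimension calculation:
For 5-dim MVN: mean has 5 params, covariance has 5*6/2 = 15 unique entries.
Total dim = 5 + 15 = 20.

20


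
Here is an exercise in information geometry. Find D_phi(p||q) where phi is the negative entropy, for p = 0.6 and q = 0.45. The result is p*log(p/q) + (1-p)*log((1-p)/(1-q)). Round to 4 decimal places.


Bregman divergence with negative entropy generator:
D = p*log(p/q) + (1-p)*log((1-p)/(1-q)).
p = 0.6, q = 0.45.
p*log(p/q) = 0.6*log(0.6/0.45) = 0.172609.
(1-p)*log((1-p)/(1-q)) = 0.4*log(0.4/0.55) = -0.127381.
D = 0.172609 + -0.127381 = 0.0452

0.0452


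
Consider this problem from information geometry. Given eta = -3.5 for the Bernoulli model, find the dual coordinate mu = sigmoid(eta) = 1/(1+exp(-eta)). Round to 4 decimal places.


Dual coordinate (expectation parameter) for Bernoulli:
mu = 1/(1+exp(-eta)).
eta = -3.5.
exp(-eta) = exp(3.5) = 33.115452.
mu = 1/(1+33.115452) = 0.0293

0.0293


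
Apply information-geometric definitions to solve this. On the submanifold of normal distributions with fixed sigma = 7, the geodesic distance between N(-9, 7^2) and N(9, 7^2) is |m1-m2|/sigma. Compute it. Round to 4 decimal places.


On the fixed-variance normal subfamily, geodesic distance = |m1-m2|/sigma.
|-9 - 9| = 18.
sigma = 7.
d = 18/7 = 2.5714

2.5714


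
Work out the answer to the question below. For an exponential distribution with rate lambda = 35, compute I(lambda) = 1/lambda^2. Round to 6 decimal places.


Fisher information for exponential: I(lambda) = 1/lambda^2.
lambda = 35, lambda^2 = 1225.
I = 1/1225 = 0.000816

0.000816


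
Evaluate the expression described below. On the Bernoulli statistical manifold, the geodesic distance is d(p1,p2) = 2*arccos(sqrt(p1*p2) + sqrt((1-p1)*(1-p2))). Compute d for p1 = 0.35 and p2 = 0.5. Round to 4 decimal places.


Geodesic distance on Bernoulli manifold:
d(p1,p2) = 2*arccos(sqrt(p1*p2) + sqrt((1-p1)*(1-p2))).
sqrt(p1*p2) = sqrt(0.35*0.5) = 0.41833.
sqrt((1-p1)*(1-p2)) = sqrt(0.65*0.5) = 0.570088.
arg = 0.41833 + 0.570088 = 0.988418.
d = 2*arccos(0.988418) = 0.3047

0.3047


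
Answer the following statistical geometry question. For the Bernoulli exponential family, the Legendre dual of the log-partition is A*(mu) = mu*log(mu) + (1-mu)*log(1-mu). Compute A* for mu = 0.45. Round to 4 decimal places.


Legendre transform for Bernoulli:
A*(mu) = mu*log(mu) + (1-mu)*log(1-mu).
mu = 0.45, 1-mu = 0.55.
mu*log(mu) = 0.45*log(0.45) = -0.359328.
(1-mu)*log(1-mu) = 0.55*log(0.55) = -0.32881.
A* = -0.359328 + -0.32881 = -0.6881

-0.6881


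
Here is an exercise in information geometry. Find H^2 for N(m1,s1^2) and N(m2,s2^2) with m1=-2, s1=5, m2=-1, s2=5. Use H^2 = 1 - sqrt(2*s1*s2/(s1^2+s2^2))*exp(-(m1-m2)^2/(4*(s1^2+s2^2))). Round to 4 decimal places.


Squared Hellinger distance for Gaussians:
H^2 = 1 - sqrt(2*s1*s2/(s1^2+s2^2)) * exp(-(m1-m2)^2/(4*(s1^2+s2^2))).
s1^2 = 25, s2^2 = 25, s1^2+s2^2 = 50.
sqrt(2*5*5/(50)) = 1.0.
(m1-m2)^2 = (-1)^2 = 1.
exp(-1/(4*50)) = exp(-0.005) = 0.995012.
H^2 = 1 - 1.0*0.995012 = 0.0050

0.0050


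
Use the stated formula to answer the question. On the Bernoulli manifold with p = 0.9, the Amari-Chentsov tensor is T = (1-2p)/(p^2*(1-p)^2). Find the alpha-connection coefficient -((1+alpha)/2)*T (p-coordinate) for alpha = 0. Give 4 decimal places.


Skewness (Amari-Chentsov) tensor: T = (1-2p)/(p^2*(1-p)^2).
p = 0.9, 1-2p = -0.8, p^2 = 0.81, (1-p)^2 = 0.01.
T = -0.8/(0.81 * 0.01) = -98.765432.
In the p-coordinate, Gamma^(alpha) = Gamma^(0) - (alpha/2)*T with Gamma^(0) = (1/2)*g'(p) = -T/2,
so Gamma^(alpha) = -((1+alpha)/2)*T.
alpha = 0, -(1+alpha)/2 = -0.5.
Gamma = -0.5 * -98.765432 = 49.3827

49.3827


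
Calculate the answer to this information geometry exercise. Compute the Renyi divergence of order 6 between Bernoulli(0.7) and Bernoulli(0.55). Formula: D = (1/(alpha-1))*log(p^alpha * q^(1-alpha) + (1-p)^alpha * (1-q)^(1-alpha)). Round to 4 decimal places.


Renyi divergence of order alpha between Bernoulli distributions:
D = (1/(alpha-1))*log(p^alpha * q^(1-alpha) + (1-p)^alpha * (1-q)^(1-alpha)).
alpha = 6, p = 0.7, q = 0.55.
p^alpha * q^(1-alpha) = 0.7^6 * 0.55^-5 = 2.337625.
(1-p)^alpha * (1-q)^(1-alpha) = 0.3^6 * 0.45^-5 = 0.039506.
sum = 2.337625 + 0.039506 = 2.377131.
D = (1/5)*log(2.377131) = 0.1732

0.1732


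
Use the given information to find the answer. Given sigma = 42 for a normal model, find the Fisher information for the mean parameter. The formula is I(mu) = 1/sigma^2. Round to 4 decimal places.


The Fisher information for the mean of a normal distribution is I(mu) = 1/sigma^2.
sigma = 42, so sigma^2 = 1764.
I(mu) = 1/1764 = 0.0006

0.0006


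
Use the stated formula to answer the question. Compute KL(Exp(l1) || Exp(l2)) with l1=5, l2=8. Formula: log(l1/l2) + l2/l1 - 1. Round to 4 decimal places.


KL divergence for exponential family:
KL = log(l1/l2) + l2/l1 - 1.
log(5/8) = -0.470004.
8/5 = 1.6.
KL = -0.470004 + 1.6 - 1 = 0.1300

0.1300


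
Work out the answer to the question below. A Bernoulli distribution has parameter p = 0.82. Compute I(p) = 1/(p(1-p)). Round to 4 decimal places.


For Bernoulli(p), Fisher information is I(p) = 1/(p*(1-p)).
p = 0.82, 1-p = 0.18.
p*(1-p) = 0.1476.
I(p) = 1/0.1476 = 6.7751

6.7751


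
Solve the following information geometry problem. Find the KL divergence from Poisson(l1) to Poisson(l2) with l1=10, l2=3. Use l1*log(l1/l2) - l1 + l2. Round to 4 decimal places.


KL divergence for Poisson:
KL = l1*log(l1/l2) - l1 + l2.
l1 = 10, l2 = 3.
log(10/3) = 1.203973.
l1*log(l1/l2) = 10 * 1.203973 = 12.039728.
KL = 12.039728 - 10 + 3 = 5.0397

5.0397


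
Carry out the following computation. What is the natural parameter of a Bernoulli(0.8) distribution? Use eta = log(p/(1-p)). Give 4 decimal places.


Natural parameter for Bernoulli: eta = log(p/(1-p)).
p = 0.8, 1-p = 0.2.
p/(1-p) = 4.0.
eta = log(4.0) = 1.3863

1.3863


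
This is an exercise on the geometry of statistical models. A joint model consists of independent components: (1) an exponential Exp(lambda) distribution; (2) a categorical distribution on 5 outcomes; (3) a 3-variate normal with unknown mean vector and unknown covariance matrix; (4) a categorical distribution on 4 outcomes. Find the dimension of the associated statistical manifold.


The dimension of a statistical manifold equals the number of free
(independent) real parameters of the model. For a product of independent
blocks the parameter counts add.
- exponential (lambda): 1.
- categorical on 5 outcomes (probabilities sum to 1): 5-1 = 4.
- 3-variate normal: 3 (mean) + 3*4/2 = 6 (symmetric covariance) = 9.
- categorical on 4 outcomes (probabilities sum to 1): 4-1 = 3.
Total = 1 + 4 + 9 + 3 = 17.
Dimension = 17

17


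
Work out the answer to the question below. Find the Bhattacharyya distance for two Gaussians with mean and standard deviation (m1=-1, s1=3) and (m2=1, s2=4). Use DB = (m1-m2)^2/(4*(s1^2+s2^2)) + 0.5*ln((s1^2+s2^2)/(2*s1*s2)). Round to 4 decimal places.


Bhattacharyya distance between two Gaussians:
DB = (m1-m2)^2/(4*(s1^2+s2^2)) + (1/2)*ln((s1^2+s2^2)/(2*s1*s2)).
(m1-m2)^2 = (-2)^2 = 4.
s1^2+s2^2 = 9 + 16 = 25.
term1 = 4/100 = 0.04.
term2 = 0.5*ln(25/24.0) = 0.020411.
DB = 0.04 + 0.020411 = 0.0604

0.0604


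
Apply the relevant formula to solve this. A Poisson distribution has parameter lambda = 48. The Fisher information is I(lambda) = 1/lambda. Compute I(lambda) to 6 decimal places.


Fisher information for Poisson: I(lambda) = 1/lambda.
lambda = 48.
I(lambda) = 1/48 = 0.020833

0.020833


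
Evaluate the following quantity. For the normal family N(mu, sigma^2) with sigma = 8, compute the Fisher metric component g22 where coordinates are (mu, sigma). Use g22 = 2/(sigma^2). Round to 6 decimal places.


For the 2-parameter normal family, the Fisher metric has:
  g11 = 1/sigma^2, g22 = 2/sigma^2.
sigma = 8, sigma^2 = 64.
g22 = 0.031250

0.031250


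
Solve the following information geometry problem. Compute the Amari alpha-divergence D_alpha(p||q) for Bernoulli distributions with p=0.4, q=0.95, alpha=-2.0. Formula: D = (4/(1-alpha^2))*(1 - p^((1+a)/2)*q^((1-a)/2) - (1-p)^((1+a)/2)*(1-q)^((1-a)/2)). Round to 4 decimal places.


Amari alpha-divergence:
D = (4/(1-alpha^2))*(1 - p^((1+a)/2)*q^((1-a)/2) - (1-p)^((1+a)/2)*(1-q)^((1-a)/2)).
alpha = -2.0, p = 0.4, q = 0.95.
e1 = (1+alpha)/2 = -0.5, e2 = (1-alpha)/2 = 1.5.
t1 = p^e1 * q^e2 = 0.4^-0.5 * 0.95^1.5 = 1.464048.
t2 = (1-p)^e1 * (1-q)^e2 = 0.6^-0.5 * 0.05^1.5 = 0.014434.
4/(1-alpha^2) = -1.333333.
D = -1.333333*(1 - 1.464048 - 0.014434) = 0.6380

0.6380


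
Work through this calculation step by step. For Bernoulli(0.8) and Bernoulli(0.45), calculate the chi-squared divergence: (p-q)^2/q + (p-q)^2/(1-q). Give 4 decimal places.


Chi-squared divergence between Bernoulli distributions:
chi^2 = (p-q)^2/q + (p-q)^2/(1-q).
p = 0.8, q = 0.45, p-q = 0.35.
(p-q)^2 = 0.1225.
term1 = 0.1225/0.45 = 0.272222.
term2 = 0.1225/0.55 = 0.222727.
chi^2 = 0.272222 + 0.222727 = 0.4949

0.4949


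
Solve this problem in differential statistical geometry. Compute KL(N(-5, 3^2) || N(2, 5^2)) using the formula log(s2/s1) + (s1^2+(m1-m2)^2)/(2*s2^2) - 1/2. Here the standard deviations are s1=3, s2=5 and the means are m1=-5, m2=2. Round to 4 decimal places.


KL divergence between normal distributions:
KL = log(s2/s1) + (s1^2 + (m1-m2)^2)/(2*s2^2) - 1/2.
log(5/3) = 0.510826.
(3^2 + (-5-2)^2)/(2*5^2) = (9 + 49)/50 = 1.16.
KL = 0.510826 + 1.16 - 0.5 = 1.1708

1.1708


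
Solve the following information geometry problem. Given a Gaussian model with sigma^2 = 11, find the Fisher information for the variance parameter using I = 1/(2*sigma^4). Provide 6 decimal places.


Fisher information for variance: I(sigma^2) = 1/(2*sigma^4).
sigma^2 = 11, so sigma^4 = 121.
I = 1/(2*121) = 1/242 = 0.004132

0.004132


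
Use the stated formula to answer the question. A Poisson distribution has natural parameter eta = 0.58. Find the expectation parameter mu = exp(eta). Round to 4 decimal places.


Expectation parameter for Poisson exponential family:
mu = exp(eta).
eta = 0.58.
mu = exp(0.58) = 1.7860

1.7860


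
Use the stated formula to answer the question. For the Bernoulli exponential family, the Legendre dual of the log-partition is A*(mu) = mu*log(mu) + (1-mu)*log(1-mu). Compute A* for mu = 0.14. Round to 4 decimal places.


Legendre transform for Bernoulli:
A*(mu) = mu*log(mu) + (1-mu)*log(1-mu).
mu = 0.14, 1-mu = 0.86.
mu*log(mu) = 0.14*log(0.14) = -0.275256.
(1-mu)*log(1-mu) = 0.86*log(0.86) = -0.129708.
A* = -0.275256 + -0.129708 = -0.4050

-0.4050


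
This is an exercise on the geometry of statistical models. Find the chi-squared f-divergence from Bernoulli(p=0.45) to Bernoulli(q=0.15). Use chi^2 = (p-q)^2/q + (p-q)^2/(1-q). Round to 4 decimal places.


Chi-squared divergence between Bernoulli distributions:
chi^2 = (p-q)^2/q + (p-q)^2/(1-q).
p = 0.45, q = 0.15, p-q = 0.3.
(p-q)^2 = 0.09.
term1 = 0.09/0.15 = 0.6.
term2 = 0.09/0.85 = 0.105882.
chi^2 = 0.6 + 0.105882 = 0.7059

0.7059


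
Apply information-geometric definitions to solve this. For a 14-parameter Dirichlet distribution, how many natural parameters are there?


Exponential family dimension calculation:
Dirichlet with 14 components has 14 natural parameters.

14


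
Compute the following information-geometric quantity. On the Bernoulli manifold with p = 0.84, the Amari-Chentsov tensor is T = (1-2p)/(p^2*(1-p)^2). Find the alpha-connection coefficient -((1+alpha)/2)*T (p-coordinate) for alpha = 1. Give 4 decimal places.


Skewness (Amari-Chentsov) tensor: T = (1-2p)/(p^2*(1-p)^2).
p = 0.84, 1-2p = -0.68, p^2 = 0.7056, (1-p)^2 = 0.0256.
T = -0.68/(0.7056 * 0.0256) = -37.645266.
In the p-coordinate, Gamma^(alpha) = Gamma^(0) - (alpha/2)*T with Gamma^(0) = (1/2)*g'(p) = -T/2,
so Gamma^(alpha) = -((1+alpha)/2)*T.
alpha = 1, -(1+alpha)/2 = -1.0.
Gamma = -1.0 * -37.645266 = 37.6453

37.6453


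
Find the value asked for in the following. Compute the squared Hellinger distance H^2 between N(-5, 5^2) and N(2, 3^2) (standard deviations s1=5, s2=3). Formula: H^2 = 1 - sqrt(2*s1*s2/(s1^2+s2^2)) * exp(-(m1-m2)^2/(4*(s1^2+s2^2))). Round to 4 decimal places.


Squared Hellinger distance for Gaussians:
H^2 = 1 - sqrt(2*s1*s2/(s1^2+s2^2)) * exp(-(m1-m2)^2/(4*(s1^2+s2^2))).
s1^2 = 25, s2^2 = 9, s1^2+s2^2 = 34.
sqrt(2*5*3/(34)) = 0.939336.
(m1-m2)^2 = (-7)^2 = 49.
exp(-49/(4*34)) = exp(-0.360294) = 0.697471.
H^2 = 1 - 0.939336*0.697471 = 0.3448

0.3448


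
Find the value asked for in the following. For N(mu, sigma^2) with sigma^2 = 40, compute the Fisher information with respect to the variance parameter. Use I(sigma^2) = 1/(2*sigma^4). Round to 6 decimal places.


Fisher information for variance: I(sigma^2) = 1/(2*sigma^4).
sigma^2 = 40, so sigma^4 = 1600.
I = 1/(2*1600) = 1/3200 = 0.000313

0.000313


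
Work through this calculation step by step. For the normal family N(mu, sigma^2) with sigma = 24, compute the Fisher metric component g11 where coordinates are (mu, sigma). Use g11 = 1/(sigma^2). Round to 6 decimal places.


For the 2-parameter normal family, the Fisher metric has:
  g11 = 1/sigma^2, g22 = 2/sigma^2.
sigma = 24, sigma^2 = 576.
g11 = 0.001736

0.001736


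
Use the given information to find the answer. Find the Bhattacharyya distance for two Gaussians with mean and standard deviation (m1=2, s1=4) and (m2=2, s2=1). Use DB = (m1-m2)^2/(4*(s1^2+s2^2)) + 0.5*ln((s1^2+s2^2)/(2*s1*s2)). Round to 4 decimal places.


Bhattacharyya distance between two Gaussians:
DB = (m1-m2)^2/(4*(s1^2+s2^2)) + (1/2)*ln((s1^2+s2^2)/(2*s1*s2)).
(m1-m2)^2 = (0)^2 = 0.
s1^2+s2^2 = 16 + 1 = 17.
term1 = 0/68 = 0.0.
term2 = 0.5*ln(17/8.0) = 0.376886.
DB = 0.0 + 0.376886 = 0.3769

0.3769


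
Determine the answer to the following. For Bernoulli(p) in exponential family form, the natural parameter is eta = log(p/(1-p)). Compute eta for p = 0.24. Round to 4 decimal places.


Natural parameter for Bernoulli: eta = log(p/(1-p)).
p = 0.24, 1-p = 0.76.
p/(1-p) = 0.315789.
eta = log(0.315789) = -1.1527

-1.1527


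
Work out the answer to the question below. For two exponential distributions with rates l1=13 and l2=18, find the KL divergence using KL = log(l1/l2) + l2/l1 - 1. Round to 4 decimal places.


KL divergence for exponential family:
KL = log(l1/l2) + l2/l1 - 1.
log(13/18) = -0.325422.
18/13 = 1.384615.
KL = -0.325422 + 1.384615 - 1 = 0.0592

0.0592


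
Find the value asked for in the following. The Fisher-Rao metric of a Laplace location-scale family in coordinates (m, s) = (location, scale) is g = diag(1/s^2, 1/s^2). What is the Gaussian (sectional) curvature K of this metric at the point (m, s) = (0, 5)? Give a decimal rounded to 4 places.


The metric has the form g = (A dm^2 + B ds^2)/s^2 with A = 1, B = 1.
Substitute u = sqrt(A/B)*m: g = B*(du^2 + ds^2)/s^2, i.e. B times the
Poincare upper half-plane metric, which has constant Gaussian curvature -1.
Scaling a 2D metric by a constant c divides the Gaussian curvature by c,
so K = -1/B = -1/(1) = -1.0000 everywhere (the point (m, s) = (0, 5) is irrelevant:
the curvature is constant).
The requested Gaussian curvature is K = -1.0000.

-1.0000


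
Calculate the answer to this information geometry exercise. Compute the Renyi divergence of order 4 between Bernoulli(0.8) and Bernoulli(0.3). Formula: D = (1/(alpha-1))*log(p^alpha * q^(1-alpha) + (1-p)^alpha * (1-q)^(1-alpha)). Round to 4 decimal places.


Renyi divergence of order alpha between Bernoulli distributions:
D = (1/(alpha-1))*log(p^alpha * q^(1-alpha) + (1-p)^alpha * (1-q)^(1-alpha)).
alpha = 4, p = 0.8, q = 0.3.
p^alpha * q^(1-alpha) = 0.8^4 * 0.3^-3 = 15.17037.
(1-p)^alpha * (1-q)^(1-alpha) = 0.2^4 * 0.7^-3 = 0.004665.
sum = 15.17037 + 0.004665 = 15.175035.
D = (1/3)*log(15.175035) = 0.9066

0.9066


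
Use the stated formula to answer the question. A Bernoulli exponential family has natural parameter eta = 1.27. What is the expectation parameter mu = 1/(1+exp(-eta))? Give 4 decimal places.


Dual coordinate (expectation parameter) for Bernoulli:
mu = 1/(1+exp(-eta)).
eta = 1.27.
exp(-eta) = exp(-1.27) = 0.280832.
mu = 1/(1+0.280832) = 0.7807

0.7807


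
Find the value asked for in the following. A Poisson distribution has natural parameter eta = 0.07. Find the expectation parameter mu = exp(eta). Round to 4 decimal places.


Expectation parameter for Poisson exponential family:
mu = exp(eta).
eta = 0.07.
mu = exp(0.07) = 1.0725

1.0725


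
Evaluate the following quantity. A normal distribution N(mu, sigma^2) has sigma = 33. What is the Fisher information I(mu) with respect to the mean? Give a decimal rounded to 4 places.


The Fisher information for the mean of a normal distribution is I(mu) = 1/sigma^2.
sigma = 33, so sigma^2 = 1089.
I(mu) = 1/1089 = 0.0009

0.0009


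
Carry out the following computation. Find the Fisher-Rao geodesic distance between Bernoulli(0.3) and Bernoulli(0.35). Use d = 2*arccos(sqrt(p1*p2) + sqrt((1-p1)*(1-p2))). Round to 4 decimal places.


Geodesic distance on Bernoulli manifold:
d(p1,p2) = 2*arccos(sqrt(p1*p2) + sqrt((1-p1)*(1-p2))).
sqrt(p1*p2) = sqrt(0.3*0.35) = 0.324037.
sqrt((1-p1)*(1-p2)) = sqrt(0.7*0.65) = 0.674537.
arg = 0.324037 + 0.674537 = 0.998574.
d = 2*arccos(0.998574) = 0.1068

0.1068


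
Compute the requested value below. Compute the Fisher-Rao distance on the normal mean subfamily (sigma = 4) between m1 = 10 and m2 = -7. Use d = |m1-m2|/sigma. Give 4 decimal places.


On the fixed-variance normal subfamily, geodesic distance = |m1-m2|/sigma.
|10 - -7| = 17.
sigma = 4.
d = 17/4 = 4.2500

4.2500


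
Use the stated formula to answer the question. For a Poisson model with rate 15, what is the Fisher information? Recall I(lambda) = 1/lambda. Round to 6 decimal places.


Fisher information for Poisson: I(lambda) = 1/lambda.
lambda = 15.
I(lambda) = 1/15 = 0.066667

0.066667


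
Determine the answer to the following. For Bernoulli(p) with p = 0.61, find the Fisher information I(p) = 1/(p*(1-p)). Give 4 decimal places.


For Bernoulli(p), Fisher information is I(p) = 1/(p*(1-p)).
p = 0.61, 1-p = 0.39.
p*(1-p) = 0.2379.
I(p) = 1/0.2379 = 4.2034

4.2034


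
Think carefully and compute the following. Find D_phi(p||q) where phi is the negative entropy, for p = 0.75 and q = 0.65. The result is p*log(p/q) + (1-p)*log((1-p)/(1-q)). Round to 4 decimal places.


Bregman divergence with negative entropy generator:
D = p*log(p/q) + (1-p)*log((1-p)/(1-q)).
p = 0.75, q = 0.65.
p*log(p/q) = 0.75*log(0.75/0.65) = 0.107326.
(1-p)*log((1-p)/(1-q)) = 0.25*log(0.25/0.35) = -0.084118.
D = 0.107326 + -0.084118 = 0.0232

0.0232


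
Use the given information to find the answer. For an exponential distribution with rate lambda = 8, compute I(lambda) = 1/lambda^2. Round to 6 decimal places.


Fisher information for exponential: I(lambda) = 1/lambda^2.
lambda = 8, lambda^2 = 64.
I = 1/64 = 0.015625

0.015625


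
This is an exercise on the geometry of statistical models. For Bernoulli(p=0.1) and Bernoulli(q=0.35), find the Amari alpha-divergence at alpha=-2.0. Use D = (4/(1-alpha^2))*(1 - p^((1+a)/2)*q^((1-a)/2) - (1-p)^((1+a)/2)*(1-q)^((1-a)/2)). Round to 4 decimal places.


Amari alpha-divergence:
D = (4/(1-alpha^2))*(1 - p^((1+a)/2)*q^((1-a)/2) - (1-p)^((1+a)/2)*(1-q)^((1-a)/2)).
alpha = -2.0, p = 0.1, q = 0.35.
e1 = (1+alpha)/2 = -0.5, e2 = (1-alpha)/2 = 1.5.
t1 = p^e1 * q^e2 = 0.1^-0.5 * 0.35^1.5 = 0.65479.
t2 = (1-p)^e1 * (1-q)^e2 = 0.9^-0.5 * 0.65^1.5 = 0.552394.
4/(1-alpha^2) = -1.333333.
D = -1.333333*(1 - 0.65479 - 0.552394) = 0.2762

0.2762


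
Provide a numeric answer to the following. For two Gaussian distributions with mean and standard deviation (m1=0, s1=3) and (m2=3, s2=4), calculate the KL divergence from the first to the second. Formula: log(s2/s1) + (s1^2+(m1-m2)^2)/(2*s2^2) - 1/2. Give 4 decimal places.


KL divergence between normal distributions:
KL = log(s2/s1) + (s1^2 + (m1-m2)^2)/(2*s2^2) - 1/2.
log(4/3) = 0.287682.
(3^2 + (0-3)^2)/(2*4^2) = (9 + 9)/32 = 0.5625.
KL = 0.287682 + 0.5625 - 0.5 = 0.3502

0.3502


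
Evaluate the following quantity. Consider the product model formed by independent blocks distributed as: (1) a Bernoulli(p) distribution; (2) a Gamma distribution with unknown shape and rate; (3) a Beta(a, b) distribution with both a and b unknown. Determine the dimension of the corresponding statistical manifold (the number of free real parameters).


The dimension of a statistical manifold equals the number of free
(independent) real parameters of the model. For a product of independent
blocks the parameter counts add.
- Bernoulli (p): 1.
- Gamma (shape, rate): 2.
- Beta (a, b): 2.
Total = 1 + 2 + 2 = 5.
Dimension = 5

5


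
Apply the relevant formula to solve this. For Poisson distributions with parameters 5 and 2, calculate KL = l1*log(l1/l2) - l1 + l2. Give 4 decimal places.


KL divergence for Poisson:
KL = l1*log(l1/l2) - l1 + l2.
l1 = 5, l2 = 2.
log(5/2) = 0.916291.
l1*log(l1/l2) = 5 * 0.916291 = 4.581454.
KL = 4.581454 - 5 + 2 = 1.5815

1.5815


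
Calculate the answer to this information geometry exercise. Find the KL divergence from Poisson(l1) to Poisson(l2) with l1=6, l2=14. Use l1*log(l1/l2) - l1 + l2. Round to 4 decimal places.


KL divergence for Poisson:
KL = l1*log(l1/l2) - l1 + l2.
l1 = 6, l2 = 14.
log(6/14) = -0.847298.
l1*log(l1/l2) = 6 * -0.847298 = -5.083787.
KL = -5.083787 - 6 + 14 = 2.9162

2.9162


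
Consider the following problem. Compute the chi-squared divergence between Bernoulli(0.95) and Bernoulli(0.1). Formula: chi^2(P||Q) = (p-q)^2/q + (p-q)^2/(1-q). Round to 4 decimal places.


Chi-squared divergence between Bernoulli distributions:
chi^2 = (p-q)^2/q + (p-q)^2/(1-q).
p = 0.95, q = 0.1, p-q = 0.85.
(p-q)^2 = 0.7225.
term1 = 0.7225/0.1 = 7.225.
term2 = 0.7225/0.9 = 0.802778.
chi^2 = 7.225 + 0.802778 = 8.0278

8.0278


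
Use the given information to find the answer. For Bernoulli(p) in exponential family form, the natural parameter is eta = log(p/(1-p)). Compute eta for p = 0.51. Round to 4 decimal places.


Natural parameter for Bernoulli: eta = log(p/(1-p)).
p = 0.51, 1-p = 0.49.
p/(1-p) = 1.040816.
eta = log(1.040816) = 0.0400

0.0400


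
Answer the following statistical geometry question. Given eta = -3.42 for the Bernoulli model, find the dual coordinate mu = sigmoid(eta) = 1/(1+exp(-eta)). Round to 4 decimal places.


Dual coordinate (expectation parameter) for Bernoulli:
mu = 1/(1+exp(-eta)).
eta = -3.42.
exp(-eta) = exp(3.42) = 30.569415.
mu = 1/(1+30.569415) = 0.0317

0.0317


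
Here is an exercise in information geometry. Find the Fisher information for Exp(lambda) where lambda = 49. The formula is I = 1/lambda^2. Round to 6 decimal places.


Fisher information for exponential: I(lambda) = 1/lambda^2.
lambda = 49, lambda^2 = 2401.
I = 1/2401 = 0.000416

0.000416


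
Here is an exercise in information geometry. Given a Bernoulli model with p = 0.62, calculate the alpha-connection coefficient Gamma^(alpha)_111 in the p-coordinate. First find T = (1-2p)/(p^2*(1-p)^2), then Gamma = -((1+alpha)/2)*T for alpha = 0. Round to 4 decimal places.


Skewness (Amari-Chentsov) tensor: T = (1-2p)/(p^2*(1-p)^2).
p = 0.62, 1-2p = -0.24, p^2 = 0.3844, (1-p)^2 = 0.1444.
T = -0.24/(0.3844 * 0.1444) = -4.323751.
In the p-coordinate, Gamma^(alpha) = Gamma^(0) - (alpha/2)*T with Gamma^(0) = (1/2)*g'(p) = -T/2,
so Gamma^(alpha) = -((1+alpha)/2)*T.
alpha = 0, -(1+alpha)/2 = -0.5.
Gamma = -0.5 * -4.323751 = 2.1619

2.1619


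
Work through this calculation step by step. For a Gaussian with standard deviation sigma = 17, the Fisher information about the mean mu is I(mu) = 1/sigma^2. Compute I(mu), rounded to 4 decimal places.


The Fisher information for the mean of a normal distribution is I(mu) = 1/sigma^2.
sigma = 17, so sigma^2 = 289.
I(mu) = 1/289 = 0.0035

0.0035


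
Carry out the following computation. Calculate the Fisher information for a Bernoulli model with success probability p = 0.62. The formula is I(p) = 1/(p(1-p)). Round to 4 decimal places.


For Bernoulli(p), Fisher information is I(p) = 1/(p*(1-p)).
p = 0.62, 1-p = 0.38.
p*(1-p) = 0.2356.
I(p) = 1/0.2356 = 4.2445

4.2445


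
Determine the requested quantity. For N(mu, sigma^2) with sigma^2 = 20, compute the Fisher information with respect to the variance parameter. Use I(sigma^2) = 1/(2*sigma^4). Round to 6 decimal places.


Fisher information for variance: I(sigma^2) = 1/(2*sigma^4).
sigma^2 = 20, so sigma^4 = 400.
I = 1/(2*400) = 1/800 = 0.001250

0.001250


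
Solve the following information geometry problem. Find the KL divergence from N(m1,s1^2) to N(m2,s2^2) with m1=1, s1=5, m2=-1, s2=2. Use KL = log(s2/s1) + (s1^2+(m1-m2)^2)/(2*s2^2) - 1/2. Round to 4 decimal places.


KL divergence between normal distributions:
KL = log(s2/s1) + (s1^2 + (m1-m2)^2)/(2*s2^2) - 1/2.
log(2/5) = -0.916291.
(5^2 + (1--1)^2)/(2*2^2) = (25 + 4)/8 = 3.625.
KL = -0.916291 + 3.625 - 0.5 = 2.2087

2.2087


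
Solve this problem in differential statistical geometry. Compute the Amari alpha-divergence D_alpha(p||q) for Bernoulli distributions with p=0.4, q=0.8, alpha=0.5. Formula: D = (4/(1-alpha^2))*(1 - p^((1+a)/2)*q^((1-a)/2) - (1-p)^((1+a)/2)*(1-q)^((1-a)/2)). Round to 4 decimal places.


Amari alpha-divergence:
D = (4/(1-alpha^2))*(1 - p^((1+a)/2)*q^((1-a)/2) - (1-p)^((1+a)/2)*(1-q)^((1-a)/2)).
alpha = 0.5, p = 0.4, q = 0.8.
e1 = (1+alpha)/2 = 0.75, e2 = (1-alpha)/2 = 0.25.
t1 = p^e1 * q^e2 = 0.4^0.75 * 0.8^0.25 = 0.475683.
t2 = (1-p)^e1 * (1-q)^e2 = 0.6^0.75 * 0.2^0.25 = 0.455901.
4/(1-alpha^2) = 5.333333.
D = 5.333333*(1 - 0.475683 - 0.455901) = 0.3649

0.3649


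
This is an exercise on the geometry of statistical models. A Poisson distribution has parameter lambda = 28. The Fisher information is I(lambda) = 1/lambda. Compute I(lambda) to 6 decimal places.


Fisher information for Poisson: I(lambda) = 1/lambda.
lambda = 28.
I(lambda) = 1/28 = 0.035714

0.035714


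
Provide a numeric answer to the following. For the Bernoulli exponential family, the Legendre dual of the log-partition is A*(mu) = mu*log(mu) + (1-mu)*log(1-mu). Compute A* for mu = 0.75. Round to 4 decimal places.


Legendre transform for Bernoulli:
A*(mu) = mu*log(mu) + (1-mu)*log(1-mu).
mu = 0.75, 1-mu = 0.25.
mu*log(mu) = 0.75*log(0.75) = -0.215762.
(1-mu)*log(1-mu) = 0.25*log(0.25) = -0.346574.
A* = -0.215762 + -0.346574 = -0.5623

-0.5623


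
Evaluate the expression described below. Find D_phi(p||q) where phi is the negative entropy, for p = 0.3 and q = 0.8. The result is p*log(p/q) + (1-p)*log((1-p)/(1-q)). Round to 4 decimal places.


Bregman divergence with negative entropy generator:
D = p*log(p/q) + (1-p)*log((1-p)/(1-q)).
p = 0.3, q = 0.8.
p*log(p/q) = 0.3*log(0.3/0.8) = -0.294249.
(1-p)*log((1-p)/(1-q)) = 0.7*log(0.7/0.2) = 0.876934.
D = -0.294249 + 0.876934 = 0.5827

0.5827


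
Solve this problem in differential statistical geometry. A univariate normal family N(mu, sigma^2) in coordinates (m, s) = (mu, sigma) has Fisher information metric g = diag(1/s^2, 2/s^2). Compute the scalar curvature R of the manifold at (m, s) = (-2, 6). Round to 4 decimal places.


The metric has the form g = (A dm^2 + B ds^2)/s^2 with A = 1, B = 2.
Substitute u = sqrt(A/B)*m: g = B*(du^2 + ds^2)/s^2, i.e. B times the
Poincare upper half-plane metric, which has constant Gaussian curvature -1.
Scaling a 2D metric by a constant c divides the Gaussian curvature by c,
so K = -1/B = -1/(2) = -0.5000 everywhere (the point (m, s) = (-2, 6) is irrelevant:
the curvature is constant).
Scalar curvature in dimension 2: R = 2K = -2/(2) = -1.0000.

-1.0000


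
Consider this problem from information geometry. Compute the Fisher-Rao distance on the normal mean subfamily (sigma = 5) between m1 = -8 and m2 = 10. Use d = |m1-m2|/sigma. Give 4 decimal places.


On the fixed-variance normal subfamily, geodesic distance = |m1-m2|/sigma.
|-8 - 10| = 18.
sigma = 5.
d = 18/5 = 3.6000

3.6000


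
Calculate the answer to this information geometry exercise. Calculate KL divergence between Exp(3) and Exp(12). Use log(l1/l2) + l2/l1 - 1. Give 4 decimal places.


KL divergence for exponential family:
KL = log(l1/l2) + l2/l1 - 1.
log(3/12) = -1.386294.
12/3 = 4.0.
KL = -1.386294 + 4.0 - 1 = 1.6137

1.6137


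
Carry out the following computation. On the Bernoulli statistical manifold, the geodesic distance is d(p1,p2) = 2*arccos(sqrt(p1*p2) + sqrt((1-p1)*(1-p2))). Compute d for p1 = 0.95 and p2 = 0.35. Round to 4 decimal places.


Geodesic distance on Bernoulli manifold:
d(p1,p2) = 2*arccos(sqrt(p1*p2) + sqrt((1-p1)*(1-p2))).
sqrt(p1*p2) = sqrt(0.95*0.35) = 0.576628.
sqrt((1-p1)*(1-p2)) = sqrt(0.05*0.65) = 0.180278.
arg = 0.576628 + 0.180278 = 0.756906.
d = 2*arccos(0.756906) = 1.4245

1.4245


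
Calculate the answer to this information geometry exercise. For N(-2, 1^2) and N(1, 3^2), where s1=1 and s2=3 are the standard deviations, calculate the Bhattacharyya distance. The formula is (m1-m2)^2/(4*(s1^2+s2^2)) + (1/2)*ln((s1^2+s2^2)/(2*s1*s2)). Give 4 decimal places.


Bhattacharyya distance between two Gaussians:
DB = (m1-m2)^2/(4*(s1^2+s2^2)) + (1/2)*ln((s1^2+s2^2)/(2*s1*s2)).
(m1-m2)^2 = (-3)^2 = 9.
s1^2+s2^2 = 1 + 9 = 10.
term1 = 9/40 = 0.225.
term2 = 0.5*ln(10/6.0) = 0.255413.
DB = 0.225 + 0.255413 = 0.4804

0.4804


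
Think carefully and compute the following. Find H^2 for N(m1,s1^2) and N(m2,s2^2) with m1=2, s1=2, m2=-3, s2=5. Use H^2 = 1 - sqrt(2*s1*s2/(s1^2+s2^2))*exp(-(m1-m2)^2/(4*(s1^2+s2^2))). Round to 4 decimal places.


Squared Hellinger distance for Gaussians:
H^2 = 1 - sqrt(2*s1*s2/(s1^2+s2^2)) * exp(-(m1-m2)^2/(4*(s1^2+s2^2))).
s1^2 = 4, s2^2 = 25, s1^2+s2^2 = 29.
sqrt(2*2*5/(29)) = 0.830455.
(m1-m2)^2 = (5)^2 = 25.
exp(-25/(4*29)) = exp(-0.215517) = 0.806124.
H^2 = 1 - 0.830455*0.806124 = 0.3306

0.3306


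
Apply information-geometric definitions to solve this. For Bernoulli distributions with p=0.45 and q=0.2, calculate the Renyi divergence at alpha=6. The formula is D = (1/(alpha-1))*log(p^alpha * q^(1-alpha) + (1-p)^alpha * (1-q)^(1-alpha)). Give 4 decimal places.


Renyi divergence of order alpha between Bernoulli distributions:
D = (1/(alpha-1))*log(p^alpha * q^(1-alpha) + (1-p)^alpha * (1-q)^(1-alpha)).
alpha = 6, p = 0.45, q = 0.2.
p^alpha * q^(1-alpha) = 0.45^6 * 0.2^-5 = 25.949268.
(1-p)^alpha * (1-q)^(1-alpha) = 0.55^6 * 0.8^-5 = 0.084475.
sum = 25.949268 + 0.084475 = 26.033742.
D = (1/5)*log(26.033742) = 0.6519

0.6519


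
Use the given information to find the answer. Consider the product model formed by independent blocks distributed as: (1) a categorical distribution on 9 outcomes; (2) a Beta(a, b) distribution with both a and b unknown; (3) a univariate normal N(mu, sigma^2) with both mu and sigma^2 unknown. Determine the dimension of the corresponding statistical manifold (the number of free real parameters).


The dimension of a statistical manifold equals the number of free
(independent) real parameters of the model. For a product of independent
blocks the parameter counts add.
- categorical on 9 outcomes (probabilities sum to 1): 9-1 = 8.
- Beta (a, b): 2.
- normal (mu, sigma^2): 2.
Total = 8 + 2 + 2 = 12.
Dimension = 12

12


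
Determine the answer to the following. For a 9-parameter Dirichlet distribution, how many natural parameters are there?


Exponential family dimension calculation:
Dirichlet with 9 components has 9 natural parameters.

9


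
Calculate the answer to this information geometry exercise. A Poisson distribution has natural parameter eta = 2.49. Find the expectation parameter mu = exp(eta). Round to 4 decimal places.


Expectation parameter for Poisson exponential family:
mu = exp(eta).
eta = 2.49.
mu = exp(2.49) = 12.0613

12.0613


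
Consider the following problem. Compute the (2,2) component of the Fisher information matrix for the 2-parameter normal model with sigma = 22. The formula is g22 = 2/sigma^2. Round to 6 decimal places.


For the 2-parameter normal family, the Fisher metric has:
  g11 = 1/sigma^2, g22 = 2/sigma^2.
sigma = 22, sigma^2 = 484.
g22 = 0.004132

0.004132


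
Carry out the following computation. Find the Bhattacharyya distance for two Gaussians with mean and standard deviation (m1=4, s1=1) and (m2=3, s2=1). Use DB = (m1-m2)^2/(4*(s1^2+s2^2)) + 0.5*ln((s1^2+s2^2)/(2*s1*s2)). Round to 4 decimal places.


Bhattacharyya distance between two Gaussians:
DB = (m1-m2)^2/(4*(s1^2+s2^2)) + (1/2)*ln((s1^2+s2^2)/(2*s1*s2)).
(m1-m2)^2 = (1)^2 = 1.
s1^2+s2^2 = 1 + 1 = 2.
term1 = 1/8 = 0.125.
term2 = 0.5*ln(2/2.0) = 0.0.
DB = 0.125 + 0.0 = 0.1250

0.1250
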